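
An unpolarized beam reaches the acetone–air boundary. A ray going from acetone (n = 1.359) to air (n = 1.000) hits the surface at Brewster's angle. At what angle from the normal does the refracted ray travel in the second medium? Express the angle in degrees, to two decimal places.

θ_B = arctan(n₂/n₁) = arctan(1.000/1.359) = 36.35°.
At Brewster's angle the reflected and refracted rays are perpendicular, so θ_t = 90° − θ_B = 90° − 36.35° = 53.65°.

θ_t ≈ 53.65°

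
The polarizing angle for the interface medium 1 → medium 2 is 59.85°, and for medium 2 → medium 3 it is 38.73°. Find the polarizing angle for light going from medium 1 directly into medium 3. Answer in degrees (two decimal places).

θ_B ≈ 54.09°

n₂/n₁ = tan 59.85° = 1.7216 and n₃/n₂ = tan 38.73° = 0.8020.
Multiplying, n₃/n₁ = 1.7216 × 0.8020 = 1.3808, and θ_B(1→3) = arctan 1.3808 = 54.09°.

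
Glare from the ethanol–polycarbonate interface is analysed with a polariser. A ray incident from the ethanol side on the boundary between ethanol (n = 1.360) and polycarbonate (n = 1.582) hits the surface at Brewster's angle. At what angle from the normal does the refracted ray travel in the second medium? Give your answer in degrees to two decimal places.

θ_t ≈ 40.68°

tan θ_B = n₂/n₁ = 1.582/1.360 = 1.1632, so θ_B = 49.32°.
The refracted ray is perpendicular to the reflected ray, so θ_t = 90° − θ_B = 40.68°.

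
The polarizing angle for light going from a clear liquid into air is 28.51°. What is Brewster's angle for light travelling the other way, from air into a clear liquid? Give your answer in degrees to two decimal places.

θ_B' ≈ 61.49°

tan θ_B' = n₁/n₂ = 1/tan θ_B, so θ_B' = 90° − θ_B.
θ_B' = 90° − 28.51° = 61.49°.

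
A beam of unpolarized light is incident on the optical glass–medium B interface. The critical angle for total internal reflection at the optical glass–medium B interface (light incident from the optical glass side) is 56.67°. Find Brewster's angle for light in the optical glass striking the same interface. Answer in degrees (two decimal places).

At the critical angle sin θ_c = n₂/n₁, giving n₂/n₁ = sin 56.67° = 0.8355.
Then tan θ_B = n₂/n₁ = 0.8355, so θ_B = arctan 0.8355 = 39.88°.

θ_B ≈ 39.88°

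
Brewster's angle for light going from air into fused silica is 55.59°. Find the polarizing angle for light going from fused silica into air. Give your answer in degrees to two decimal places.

θ_B' ≈ 34.41°

tan θ_B' = n₁/n₂ = 1/tan θ_B, so θ_B' = 90° − θ_B.
θ_B' = 90° − 55.59° = 34.41°.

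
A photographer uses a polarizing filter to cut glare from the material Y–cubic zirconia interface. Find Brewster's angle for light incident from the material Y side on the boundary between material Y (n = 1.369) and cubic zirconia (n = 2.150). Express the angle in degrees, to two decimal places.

θ_B ≈ 57.51°

Here n₂/n₁ = 2.150/1.369 = 1.5705, and Brewster's law gives tan θ_B = n₂/n₁.
So θ_B = arctan 1.5705 = 57.51°.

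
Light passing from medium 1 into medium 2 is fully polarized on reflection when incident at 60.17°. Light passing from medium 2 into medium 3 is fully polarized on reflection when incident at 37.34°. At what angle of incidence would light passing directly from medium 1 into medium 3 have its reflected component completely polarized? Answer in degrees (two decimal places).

θ_B ≈ 53.07°

Each Brewster angle gives a ratio: n₂/n₁ = tan 60.17° = 1.7440, n₃/n₂ = tan 37.34° = 0.7629.
Multiplying, n₃/n₁ = 1.7440 × 0.7629 = 1.3305, and θ_B(1→3) = arctan 1.3305 = 53.07°.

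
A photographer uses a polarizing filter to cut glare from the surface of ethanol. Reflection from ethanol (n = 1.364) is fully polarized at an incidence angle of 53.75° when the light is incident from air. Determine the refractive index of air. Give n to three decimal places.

n ≈ 1.000

At the Brewster angle, tan θ_B = n₂/n₁ with n₁ on the incident side (air) and n₂ on the transmitted side (ethanol).
n₁ = n₂ / tan θ_B = 1.364 / tan 53.75° = 1.000.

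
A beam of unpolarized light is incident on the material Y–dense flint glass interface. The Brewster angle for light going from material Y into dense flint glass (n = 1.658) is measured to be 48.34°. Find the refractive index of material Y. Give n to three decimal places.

n ≈ 1.475

Full polarization of the reflected beam means tan θ_B = n₂/n₁, where n₁ is the incident medium (material Y).
n₁ = n₂ / tan θ_B = 1.658 / tan 48.34° = 1.475.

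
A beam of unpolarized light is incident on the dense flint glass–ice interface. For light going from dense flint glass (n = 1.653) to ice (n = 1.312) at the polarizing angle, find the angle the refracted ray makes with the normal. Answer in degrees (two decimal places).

θ_B = arctan(n₂/n₁) = arctan(1.312/1.653) = 38.44°.
At Brewster's angle the reflected and refracted rays are perpendicular, so θ_t = 90° − θ_B = 90° − 38.44° = 51.56°.

θ_t ≈ 51.56°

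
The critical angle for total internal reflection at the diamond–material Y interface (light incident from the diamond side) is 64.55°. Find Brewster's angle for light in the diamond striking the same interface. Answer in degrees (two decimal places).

n₂/n₁ = sin θ_c = sin 64.55° = 0.9030.
tan θ_B equals the same ratio, so θ_B = arctan(0.9030) = 42.08°.

θ_B ≈ 42.08°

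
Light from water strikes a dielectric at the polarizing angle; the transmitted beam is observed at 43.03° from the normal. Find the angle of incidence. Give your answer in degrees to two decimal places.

θ_B ≈ 46.97°

At Brewster's angle the reflected and refracted rays are perpendicular, so θ_B + θ_t = 90°.
θ_B = 90° − 43.03° = 46.97°.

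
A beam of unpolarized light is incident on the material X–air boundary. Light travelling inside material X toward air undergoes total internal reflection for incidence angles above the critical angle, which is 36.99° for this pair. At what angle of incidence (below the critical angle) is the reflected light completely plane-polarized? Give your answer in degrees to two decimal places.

θ_B ≈ 31.03°

sin θ_c = n₂/n₁, so n₂/n₁ = sin 36.99° = 0.6017.
Brewster: tan θ_B = n₂/n₁ = 0.6017.
θ_B = arctan(0.6017) = 31.03°.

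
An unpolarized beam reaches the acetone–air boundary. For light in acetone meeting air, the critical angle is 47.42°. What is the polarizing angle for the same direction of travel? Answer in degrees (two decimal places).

θ_B ≈ 36.37°

sin θ_c = n₂/n₁, so n₂/n₁ = sin 47.42° = 0.7363.
Brewster: tan θ_B = n₂/n₁ = 0.7363.
θ_B = arctan(0.7363) = 36.37°.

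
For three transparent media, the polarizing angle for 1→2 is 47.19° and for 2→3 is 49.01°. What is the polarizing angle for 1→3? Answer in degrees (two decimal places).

Each Brewster angle gives a ratio: n₂/n₁ = tan 47.19° = 1.0795, n₃/n₂ = tan 49.01° = 1.1508.
Multiplying, n₃/n₁ = 1.0795 × 1.1508 = 1.2423, and θ_B(1→3) = arctan 1.2423 = 51.17°.

θ_B ≈ 51.17°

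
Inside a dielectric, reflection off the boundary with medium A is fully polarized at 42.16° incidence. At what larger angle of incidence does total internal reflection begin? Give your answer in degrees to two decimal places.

θ_c ≈ 64.89°

From Brewster, n₂/n₁ = tan θ_B = tan 42.16° = 0.9055.
Then sin θ_c = n₂/n₁ = 0.9055, so θ_c = arcsin 0.9055 = 64.89°.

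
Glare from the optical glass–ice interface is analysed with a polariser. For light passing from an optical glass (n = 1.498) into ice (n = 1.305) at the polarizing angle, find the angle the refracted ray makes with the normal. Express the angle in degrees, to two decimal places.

tan θ_B = n₂/n₁ = 1.305/1.498 = 0.8712, so θ_B = 41.06°.
At Brewster's angle the reflected and refracted rays are perpendicular, so θ_t = 90° − θ_B = 90° − 41.06° = 48.94°.

θ_t ≈ 48.94°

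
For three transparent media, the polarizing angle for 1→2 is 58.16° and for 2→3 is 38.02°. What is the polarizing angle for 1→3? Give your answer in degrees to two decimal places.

θ_B ≈ 51.54°

Each Brewster angle gives a ratio: n₂/n₁ = tan 58.16° = 1.6103, n₃/n₂ = tan 38.02° = 0.7818.
n₃/n₁ = 1.2590. Then tan θ_B(1→3) = n₃/n₁, so θ_B(1→3) = arctan(1.2590) = 51.54°.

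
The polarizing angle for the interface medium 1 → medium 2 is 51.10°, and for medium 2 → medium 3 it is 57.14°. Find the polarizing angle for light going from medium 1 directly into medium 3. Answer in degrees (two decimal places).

θ_B ≈ 62.47°

n₂/n₁ = tan 51.10° = 1.2393 and n₃/n₂ = tan 57.14° = 1.5481.
Multiplying, n₃/n₁ = 1.2393 × 1.5481 = 1.9186, and θ_B(1→3) = arctan 1.9186 = 62.47°.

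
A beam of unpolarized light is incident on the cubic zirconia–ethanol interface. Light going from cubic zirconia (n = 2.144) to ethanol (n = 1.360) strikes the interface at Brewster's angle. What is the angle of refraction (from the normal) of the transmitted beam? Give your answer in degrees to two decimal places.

θ_B = arctan(n₂/n₁) = arctan(1.360/2.144) = 32.39°.
The refracted ray is perpendicular to the reflected ray, so θ_t = 90° − θ_B = 57.61°.

θ_t ≈ 57.61°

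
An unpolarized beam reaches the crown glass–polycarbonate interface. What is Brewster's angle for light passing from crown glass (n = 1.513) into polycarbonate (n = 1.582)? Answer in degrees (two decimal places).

θ_B ≈ 46.28°

Here n₂/n₁ = 1.582/1.513 = 1.0456, and Brewster's law gives tan θ_B = n₂/n₁. Taking the arctangent, θ_B = 46.28°.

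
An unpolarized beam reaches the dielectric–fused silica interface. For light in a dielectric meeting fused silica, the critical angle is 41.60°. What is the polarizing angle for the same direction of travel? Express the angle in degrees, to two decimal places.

At the critical angle sin θ_c = n₂/n₁, giving n₂/n₁ = sin 41.60° = 0.6639.
Then tan θ_B = n₂/n₁ = 0.6639, so θ_B = arctan 0.6639 = 33.58°.

θ_B ≈ 33.58°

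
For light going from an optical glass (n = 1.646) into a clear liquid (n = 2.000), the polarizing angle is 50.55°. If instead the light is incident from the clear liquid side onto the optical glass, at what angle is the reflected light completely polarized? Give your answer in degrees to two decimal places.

θ_B' ≈ 39.45°

The two Brewster angles are complementary: θ_B' = 90° − θ_B = 90° − 50.55° = 39.45°.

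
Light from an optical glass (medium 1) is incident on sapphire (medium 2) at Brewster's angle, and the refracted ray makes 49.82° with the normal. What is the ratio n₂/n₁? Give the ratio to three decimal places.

θ_B + θ_t = 90°, so θ_B = 90° − 49.82° = 40.18°.
Then n₂/n₁ = tan θ_B = tan 40.18° = 0.844.

n₂/n₁ ≈ 0.844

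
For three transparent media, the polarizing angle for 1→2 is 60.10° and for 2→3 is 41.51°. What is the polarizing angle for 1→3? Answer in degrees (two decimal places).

Each Brewster angle gives a ratio: n₂/n₁ = tan 60.10° = 1.7391, n₃/n₂ = tan 41.51° = 0.8850.
Multiplying, n₃/n₁ = 1.7391 × 0.8850 = 1.5391, and θ_B(1→3) = arctan 1.5391 = 56.99°.

θ_B ≈ 56.99°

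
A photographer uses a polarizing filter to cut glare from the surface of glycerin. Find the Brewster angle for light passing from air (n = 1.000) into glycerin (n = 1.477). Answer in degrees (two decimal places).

θ_B ≈ 55.90°

Brewster's condition: tan θ_B = n₂/n₁ = 1.477/1.000 = 1.4770.
θ_B = arctan(1.4770) = 55.90°.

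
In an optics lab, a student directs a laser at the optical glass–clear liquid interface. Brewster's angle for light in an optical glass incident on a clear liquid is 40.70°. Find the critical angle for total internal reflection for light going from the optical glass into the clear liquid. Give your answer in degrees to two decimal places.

θ_c ≈ 59.33°

tan θ_B = n₂/n₁ = tan 40.70° = 0.8601.
Total internal reflection: sin θ_c = n₂/n₁ = 0.8601.
θ_c = arcsin(0.8601) = 59.33°.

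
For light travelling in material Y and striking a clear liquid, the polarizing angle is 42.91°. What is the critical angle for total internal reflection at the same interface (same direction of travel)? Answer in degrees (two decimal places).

n₂/n₁ = tan 42.91° = 0.9296; the critical angle satisfies sin θ_c = n₂/n₁.
θ_c = arcsin(0.9296) = 68.37°.

θ_c ≈ 68.37°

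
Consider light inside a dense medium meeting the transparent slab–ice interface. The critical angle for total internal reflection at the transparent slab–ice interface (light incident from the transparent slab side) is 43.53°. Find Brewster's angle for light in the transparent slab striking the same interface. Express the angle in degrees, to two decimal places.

n₂/n₁ = sin θ_c = sin 43.53° = 0.6887.
tan θ_B equals the same ratio, so θ_B = arctan(0.6887) = 34.56°.

θ_B ≈ 34.56°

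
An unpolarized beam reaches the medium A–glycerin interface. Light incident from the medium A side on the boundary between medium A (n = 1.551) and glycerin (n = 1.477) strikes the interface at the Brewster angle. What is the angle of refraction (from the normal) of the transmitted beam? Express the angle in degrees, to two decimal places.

θ_t ≈ 46.40°

First find Brewster's angle: tan θ_B = 1.477/1.551 = 0.9523, giving θ_B = 43.60°.
Since θ_B + θ_t = 90° at Brewster incidence, θ_t = 90° − 43.60° = 46.40°.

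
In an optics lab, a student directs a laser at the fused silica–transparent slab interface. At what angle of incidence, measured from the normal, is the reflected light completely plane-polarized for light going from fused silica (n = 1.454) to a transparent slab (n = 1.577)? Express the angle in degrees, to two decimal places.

θ_B ≈ 47.32°

At Brewster's angle the reflected and refracted rays are perpendicular, which with Snell's law gives tan θ_B = n₂/n₁.
Brewster's condition: tan θ_B = n₂/n₁ = 1.577/1.454 = 1.0846. Taking the arctangent, θ_B = 47.32°.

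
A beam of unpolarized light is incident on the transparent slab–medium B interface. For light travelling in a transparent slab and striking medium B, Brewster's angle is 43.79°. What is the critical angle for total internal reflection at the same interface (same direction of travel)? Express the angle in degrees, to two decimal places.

n₂/n₁ = tan 43.79° = 0.9586; the critical angle satisfies sin θ_c = n₂/n₁.
θ_c = arcsin(0.9586) = 73.46°.

θ_c ≈ 73.46°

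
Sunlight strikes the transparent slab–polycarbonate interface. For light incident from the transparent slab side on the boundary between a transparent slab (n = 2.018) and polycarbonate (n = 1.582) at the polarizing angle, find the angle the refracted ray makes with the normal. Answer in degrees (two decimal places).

First find Brewster's angle: tan θ_B = 1.582/2.018 = 0.7839, giving θ_B = 38.09°.
Since θ_B + θ_t = 90° at Brewster incidence, θ_t = 90° − 38.09° = 51.91°.

θ_t ≈ 51.91°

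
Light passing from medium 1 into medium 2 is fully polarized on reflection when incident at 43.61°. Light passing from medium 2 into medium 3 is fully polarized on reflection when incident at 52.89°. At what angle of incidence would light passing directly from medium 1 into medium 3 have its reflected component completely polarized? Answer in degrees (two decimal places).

θ_B ≈ 51.54°

n₂/n₁ = tan 43.61° = 0.9526 and n₃/n₂ = tan 52.89° = 1.3218.
So n₃/n₁ = (n₂/n₁)(n₃/n₂) = 0.9526 × 1.3218 = 1.2591.
θ_B(1→3) = arctan(1.2591) = 51.54°.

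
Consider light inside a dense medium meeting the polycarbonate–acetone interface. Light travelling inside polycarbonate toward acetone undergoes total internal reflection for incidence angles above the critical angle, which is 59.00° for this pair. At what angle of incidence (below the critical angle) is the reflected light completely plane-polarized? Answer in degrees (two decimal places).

θ_B ≈ 40.60°

At the critical angle sin θ_c = n₂/n₁, giving n₂/n₁ = sin 59.00° = 0.8572.
Then tan θ_B = n₂/n₁ = 0.8572, so θ_B = arctan 0.8572 = 40.60°.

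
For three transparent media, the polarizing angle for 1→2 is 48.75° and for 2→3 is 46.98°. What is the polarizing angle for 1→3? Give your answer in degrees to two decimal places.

tan θ_B(1→2) = n₂/n₁ = tan 48.75° = 1.1403.
tan θ_B(2→3) = n₃/n₂ = tan 46.98° = 1.0716.
So n₃/n₁ = (n₂/n₁)(n₃/n₂) = 1.1403 × 1.0716 = 1.2219.
θ_B(1→3) = arctan(1.2219) = 50.70°.

θ_B ≈ 50.70°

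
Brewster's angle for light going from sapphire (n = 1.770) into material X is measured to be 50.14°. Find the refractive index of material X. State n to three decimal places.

n ≈ 2.120

Brewster's law: tan θ_B = n₂/n₁ (light incident in sapphire, refracted into material X).
n₂ = n₁ tan θ_B = 1.770 × tan 50.14° = 2.120.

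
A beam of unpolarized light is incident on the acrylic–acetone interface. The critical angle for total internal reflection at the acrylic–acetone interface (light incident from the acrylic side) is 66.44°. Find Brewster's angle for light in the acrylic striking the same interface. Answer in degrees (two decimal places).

θ_B ≈ 42.51°

sin θ_c = n₂/n₁, so n₂/n₁ = sin 66.44° = 0.9166.
Brewster: tan θ_B = n₂/n₁ = 0.9166.
θ_B = arctan(0.9166) = 42.51°.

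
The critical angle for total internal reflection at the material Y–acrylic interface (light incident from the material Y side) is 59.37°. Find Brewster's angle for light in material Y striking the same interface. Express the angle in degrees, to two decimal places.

θ_B ≈ 40.71°

At the critical angle sin θ_c = n₂/n₁, giving n₂/n₁ = sin 59.37° = 0.8605.
Then tan θ_B = n₂/n₁ = 0.8605, so θ_B = arctan 0.8605 = 40.71°.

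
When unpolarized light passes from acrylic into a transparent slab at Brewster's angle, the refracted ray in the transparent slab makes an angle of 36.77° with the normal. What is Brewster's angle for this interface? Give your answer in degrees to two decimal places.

θ_B ≈ 53.23°

Since the reflected and refracted rays are at right angles at the polarizing angle, θ_B + θ_t = 90°.
θ_B = 90° − 36.77° = 53.23°.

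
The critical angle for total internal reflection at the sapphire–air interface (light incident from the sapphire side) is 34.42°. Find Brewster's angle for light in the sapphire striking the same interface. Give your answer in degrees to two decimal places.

θ_B ≈ 29.48°

n₂/n₁ = sin θ_c = sin 34.42° = 0.5653.
tan θ_B equals the same ratio, so θ_B = arctan(0.5653) = 29.48°.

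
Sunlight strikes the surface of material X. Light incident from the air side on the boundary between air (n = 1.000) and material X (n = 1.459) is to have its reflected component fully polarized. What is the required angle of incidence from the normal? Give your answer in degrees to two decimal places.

Brewster's condition: tan θ_B = n₂/n₁ = 1.459/1.000 = 1.4590. Taking the arctangent, θ_B = 55.57°.

θ_B ≈ 55.57°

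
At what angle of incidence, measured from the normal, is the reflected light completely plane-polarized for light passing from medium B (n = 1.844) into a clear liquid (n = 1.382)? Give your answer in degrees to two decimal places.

θ_B ≈ 36.85°

At Brewster's angle the reflected and refracted rays are perpendicular, which with Snell's law gives tan θ_B = n₂/n₁.
Here n₂/n₁ = 1.382/1.844 = 0.7495, and Brewster's law gives tan θ_B = n₂/n₁. Taking the arctangent, θ_B = 36.85°.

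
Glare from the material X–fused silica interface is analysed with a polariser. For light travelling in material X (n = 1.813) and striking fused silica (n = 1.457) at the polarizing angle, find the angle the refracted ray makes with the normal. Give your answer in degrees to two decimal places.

θ_t ≈ 51.21°

First find Brewster's angle: tan θ_B = 1.457/1.813 = 0.8036, giving θ_B = 38.79°.
At Brewster's angle the reflected and refracted rays are perpendicular, so θ_t = 90° − θ_B = 90° − 38.79° = 51.21°.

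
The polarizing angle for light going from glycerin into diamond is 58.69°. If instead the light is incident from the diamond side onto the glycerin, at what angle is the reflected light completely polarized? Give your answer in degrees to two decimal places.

Reversing the direction swaps n₁ and n₂, so tan θ_B' = 1/tan θ_B and θ_B' = 90° − θ_B.
Hence θ_B' = 90° − 58.69° = 31.31°.

θ_B' ≈ 31.31°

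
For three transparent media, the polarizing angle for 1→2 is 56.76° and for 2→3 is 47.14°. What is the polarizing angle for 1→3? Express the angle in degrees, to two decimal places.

tan θ_B(1→2) = n₂/n₁ = tan 56.76° = 1.5258.
tan θ_B(2→3) = n₃/n₂ = tan 47.14° = 1.0776.
So n₃/n₁ = (n₂/n₁)(n₃/n₂) = 1.5258 × 1.0776 = 1.6443.
θ_B(1→3) = arctan(1.6443) = 58.69°.

θ_B ≈ 58.69°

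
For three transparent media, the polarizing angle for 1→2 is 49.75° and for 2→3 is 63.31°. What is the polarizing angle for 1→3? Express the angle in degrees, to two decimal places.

θ_B ≈ 66.95°

n₂/n₁ = tan 49.75° = 1.1812 and n₃/n₂ = tan 63.31° = 1.9891.
So n₃/n₁ = (n₂/n₁)(n₃/n₂) = 1.1812 × 1.9891 = 2.3497.
θ_B(1→3) = arctan(2.3497) = 66.95°.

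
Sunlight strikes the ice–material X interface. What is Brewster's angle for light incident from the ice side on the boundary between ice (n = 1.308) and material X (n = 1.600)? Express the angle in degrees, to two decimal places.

The reflected p-component vanishes when tan θ_B = n₂/n₁.
Here n₂/n₁ = 1.600/1.308 = 1.2232, and Brewster's law gives tan θ_B = n₂/n₁.
So θ_B = arctan 1.2232 = 50.73°.

θ_B ≈ 50.73°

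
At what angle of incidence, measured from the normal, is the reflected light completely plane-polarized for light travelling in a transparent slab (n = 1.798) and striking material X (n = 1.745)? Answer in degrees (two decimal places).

θ_B ≈ 44.14°

Brewster's condition: tan θ_B = n₂/n₁ = 1.745/1.798 = 0.9705.
θ_B = arctan(0.9705) = 44.14°.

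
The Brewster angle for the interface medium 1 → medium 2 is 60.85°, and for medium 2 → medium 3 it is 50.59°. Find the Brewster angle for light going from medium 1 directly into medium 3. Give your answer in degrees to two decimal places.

θ_B ≈ 65.38°

n₂/n₁ = tan 60.85° = 1.7930 and n₃/n₂ = tan 50.59° = 1.2170.
n₃/n₁ = 2.1820. Then tan θ_B(1→3) = n₃/n₁, so θ_B(1→3) = arctan(2.1820) = 65.38°.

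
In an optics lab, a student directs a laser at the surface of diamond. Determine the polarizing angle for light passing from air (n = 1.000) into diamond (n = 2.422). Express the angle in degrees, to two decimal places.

θ_B ≈ 67.57°

The reflected p-component vanishes when tan θ_B = n₂/n₁.
Here n₂/n₁ = 2.422/1.000 = 2.4220, and Brewster's law gives tan θ_B = n₂/n₁.
θ_B = arctan(2.4220) = 67.57°.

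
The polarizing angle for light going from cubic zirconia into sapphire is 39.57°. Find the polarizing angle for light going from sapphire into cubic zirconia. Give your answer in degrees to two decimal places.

Reversing the direction swaps n₁ and n₂, so tan θ_B' = 1/tan θ_B and θ_B' = 90° − θ_B.
Hence θ_B' = 90° − 39.57° = 50.43°.

θ_B' ≈ 50.43°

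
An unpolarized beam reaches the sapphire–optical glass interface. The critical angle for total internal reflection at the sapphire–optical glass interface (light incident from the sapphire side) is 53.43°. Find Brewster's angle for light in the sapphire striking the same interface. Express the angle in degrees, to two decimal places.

θ_B ≈ 38.77°

sin θ_c = n₂/n₁, so n₂/n₁ = sin 53.43° = 0.8031.
Brewster: tan θ_B = n₂/n₁ = 0.8031.
θ_B = arctan(0.8031) = 38.77°.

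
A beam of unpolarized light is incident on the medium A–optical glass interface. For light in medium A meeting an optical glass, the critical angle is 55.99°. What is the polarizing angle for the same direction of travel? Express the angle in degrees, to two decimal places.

θ_B ≈ 39.66°

n₂/n₁ = sin θ_c = sin 55.99° = 0.8289.
tan θ_B equals the same ratio, so θ_B = arctan(0.8289) = 39.66°.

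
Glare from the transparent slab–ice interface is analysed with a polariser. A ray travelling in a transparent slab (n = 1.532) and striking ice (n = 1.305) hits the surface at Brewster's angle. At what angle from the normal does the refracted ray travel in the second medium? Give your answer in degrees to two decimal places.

θ_t ≈ 49.57°

First find Brewster's angle: tan θ_B = 1.305/1.532 = 0.8518, giving θ_B = 40.43°.
The refracted ray is perpendicular to the reflected ray, so θ_t = 90° − θ_B = 49.57°.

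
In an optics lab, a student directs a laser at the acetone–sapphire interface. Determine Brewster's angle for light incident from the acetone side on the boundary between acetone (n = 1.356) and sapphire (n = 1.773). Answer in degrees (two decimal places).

θ_B ≈ 52.59°

Brewster's condition: tan θ_B = n₂/n₁ = 1.773/1.356 = 1.3075. Taking the arctangent, θ_B = 52.59°.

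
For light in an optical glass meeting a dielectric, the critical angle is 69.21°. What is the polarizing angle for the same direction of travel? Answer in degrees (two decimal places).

n₂/n₁ = sin θ_c = sin 69.21° = 0.9349.
tan θ_B equals the same ratio, so θ_B = arctan(0.9349) = 43.07°.

θ_B ≈ 43.07°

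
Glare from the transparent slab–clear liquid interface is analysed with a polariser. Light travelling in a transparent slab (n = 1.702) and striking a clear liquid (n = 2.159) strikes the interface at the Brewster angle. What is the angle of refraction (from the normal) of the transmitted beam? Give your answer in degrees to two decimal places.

tan θ_B = n₂/n₁ = 2.159/1.702 = 1.2685, so θ_B = 51.75°.
Since θ_B + θ_t = 90° at Brewster incidence, θ_t = 90° − 51.75° = 38.25°.

θ_t ≈ 38.25°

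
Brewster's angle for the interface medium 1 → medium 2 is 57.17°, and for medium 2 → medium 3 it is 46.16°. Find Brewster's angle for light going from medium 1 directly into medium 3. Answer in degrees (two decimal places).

n₂/n₁ = tan 57.17° = 1.5499 and n₃/n₂ = tan 46.16° = 1.0413.
So n₃/n₁ = (n₂/n₁)(n₃/n₂) = 1.5499 × 1.0413 = 1.6140.
θ_B(1→3) = arctan(1.6140) = 58.22°.

θ_B ≈ 58.22°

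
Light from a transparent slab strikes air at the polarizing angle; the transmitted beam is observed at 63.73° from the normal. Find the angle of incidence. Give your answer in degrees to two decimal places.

At Brewster's angle the reflected and refracted rays are perpendicular, so θ_B + θ_t = 90°.
So θ_B = 90° − θ_t = 90° − 63.73° = 26.27°.

θ_B ≈ 26.27°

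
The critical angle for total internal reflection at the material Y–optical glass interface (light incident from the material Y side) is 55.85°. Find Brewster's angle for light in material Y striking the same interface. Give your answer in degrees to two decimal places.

At the critical angle sin θ_c = n₂/n₁, giving n₂/n₁ = sin 55.85° = 0.8276.
Then tan θ_B = n₂/n₁ = 0.8276, so θ_B = arctan 0.8276 = 39.61°.

θ_B ≈ 39.61°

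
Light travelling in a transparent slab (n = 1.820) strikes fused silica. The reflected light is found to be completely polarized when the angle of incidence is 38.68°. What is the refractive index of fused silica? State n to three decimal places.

n ≈ 1.457

At Brewster's angle, tan θ_B = n₂/n₁ with n₁ on the incident side (a transparent slab) and n₂ on the transmitted side (fused silica).
n₂ = n₁ tan θ_B = 1.820 × tan 38.68° = 1.457.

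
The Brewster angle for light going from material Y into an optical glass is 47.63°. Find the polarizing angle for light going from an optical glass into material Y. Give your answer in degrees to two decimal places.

The two Brewster angles are complementary: θ_B' = 90° − θ_B = 90° − 47.63° = 42.37°.

θ_B' ≈ 42.37°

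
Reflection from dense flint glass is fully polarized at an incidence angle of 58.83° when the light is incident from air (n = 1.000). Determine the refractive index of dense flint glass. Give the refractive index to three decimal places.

n ≈ 1.653

Full polarization of the reflected beam means tan θ_B = n₂/n₁, where n₁ is the incident medium (air).
n₂ = n₁ tan θ_B = 1.000 × tan 58.83° = 1.653.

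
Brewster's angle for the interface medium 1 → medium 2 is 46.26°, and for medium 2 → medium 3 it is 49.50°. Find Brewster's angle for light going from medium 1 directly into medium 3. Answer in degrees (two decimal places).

n₂/n₁ = tan 46.26° = 1.0450 and n₃/n₂ = tan 49.50° = 1.1708.
n₃/n₁ = 1.2235. Then tan θ_B(1→3) = n₃/n₁, so θ_B(1→3) = arctan(1.2235) = 50.74°.

θ_B ≈ 50.74°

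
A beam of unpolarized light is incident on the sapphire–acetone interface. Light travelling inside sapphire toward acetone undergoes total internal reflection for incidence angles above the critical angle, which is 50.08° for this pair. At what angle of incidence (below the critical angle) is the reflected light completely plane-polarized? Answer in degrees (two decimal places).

θ_B ≈ 37.49°

sin θ_c = n₂/n₁, so n₂/n₁ = sin 50.08° = 0.7669.
Brewster: tan θ_B = n₂/n₁ = 0.7669.
θ_B = arctan(0.7669) = 37.49°.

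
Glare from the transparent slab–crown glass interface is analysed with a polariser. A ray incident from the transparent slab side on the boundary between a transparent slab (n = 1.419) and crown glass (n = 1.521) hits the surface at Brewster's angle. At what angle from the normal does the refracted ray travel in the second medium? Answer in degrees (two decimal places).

First find Brewster's angle: tan θ_B = 1.521/1.419 = 1.0719, giving θ_B = 46.99°.
At Brewster's angle the reflected and refracted rays are perpendicular, so θ_t = 90° − θ_B = 90° − 46.99° = 43.01°.

θ_t ≈ 43.01°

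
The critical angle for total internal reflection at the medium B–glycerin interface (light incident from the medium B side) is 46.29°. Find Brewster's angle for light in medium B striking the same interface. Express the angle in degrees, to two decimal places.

θ_B ≈ 35.86°

sin θ_c = n₂/n₁, so n₂/n₁ = sin 46.29° = 0.7228.
Brewster: tan θ_B = n₂/n₁ = 0.7228.
θ_B = arctan(0.7228) = 35.86°.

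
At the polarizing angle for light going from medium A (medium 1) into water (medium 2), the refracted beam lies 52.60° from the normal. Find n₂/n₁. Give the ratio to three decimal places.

At Brewster incidence θ_B = 90° − θ_t = 90° − 52.60° = 37.40°.
tan θ_B = n₂/n₁, so n₂/n₁ = tan 37.40° = 0.765.

n₂/n₁ ≈ 0.765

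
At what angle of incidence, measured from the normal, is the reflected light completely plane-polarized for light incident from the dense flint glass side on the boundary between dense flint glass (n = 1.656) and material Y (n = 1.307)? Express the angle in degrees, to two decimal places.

θ_B ≈ 38.28°

tan θ_B = n₂/n₁ = 1.307/1.656 = 0.7893. Taking the arctangent, θ_B = 38.28°.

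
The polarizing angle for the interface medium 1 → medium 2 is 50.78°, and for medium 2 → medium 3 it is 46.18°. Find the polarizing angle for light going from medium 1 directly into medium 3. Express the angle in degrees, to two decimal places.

tan θ_B(1→2) = n₂/n₁ = tan 50.78° = 1.2252.
tan θ_B(2→3) = n₃/n₂ = tan 46.18° = 1.0421.
So n₃/n₁ = (n₂/n₁)(n₃/n₂) = 1.2252 × 1.0421 = 1.2768.
θ_B(1→3) = arctan(1.2768) = 51.93°.

θ_B ≈ 51.93°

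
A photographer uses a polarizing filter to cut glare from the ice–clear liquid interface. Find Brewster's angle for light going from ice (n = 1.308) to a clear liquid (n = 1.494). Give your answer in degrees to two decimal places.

θ_B ≈ 48.80°

At Brewster's angle the reflected and refracted rays are perpendicular, which with Snell's law gives tan θ_B = n₂/n₁.
Brewster's condition: tan θ_B = n₂/n₁ = 1.494/1.308 = 1.1422.
So θ_B = arctan 1.1422 = 48.80°.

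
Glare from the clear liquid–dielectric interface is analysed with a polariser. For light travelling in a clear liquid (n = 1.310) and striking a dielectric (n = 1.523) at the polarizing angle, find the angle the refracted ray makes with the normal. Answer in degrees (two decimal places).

θ_t ≈ 40.70°

tan θ_B = n₂/n₁ = 1.523/1.310 = 1.1626, so θ_B = 49.30°.
Since θ_B + θ_t = 90° at Brewster incidence, θ_t = 90° − 49.30° = 40.70°.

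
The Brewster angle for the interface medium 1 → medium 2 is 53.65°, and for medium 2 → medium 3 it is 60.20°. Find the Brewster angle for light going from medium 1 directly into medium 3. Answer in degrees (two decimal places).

θ_B ≈ 67.15°

tan θ_B(1→2) = n₂/n₁ = tan 53.65° = 1.3588.
tan θ_B(2→3) = n₃/n₂ = tan 60.20° = 1.7461.
n₃/n₁ = 2.3727. Then tan θ_B(1→3) = n₃/n₁, so θ_B(1→3) = arctan(2.3727) = 67.15°.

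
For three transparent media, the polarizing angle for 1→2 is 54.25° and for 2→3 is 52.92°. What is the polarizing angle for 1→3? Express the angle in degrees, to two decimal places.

n₂/n₁ = tan 54.25° = 1.3891 and n₃/n₂ = tan 52.92° = 1.3232.
So n₃/n₁ = (n₂/n₁)(n₃/n₂) = 1.3891 × 1.3232 = 1.8380.
θ_B(1→3) = arctan(1.8380) = 61.45°.

θ_B ≈ 61.45°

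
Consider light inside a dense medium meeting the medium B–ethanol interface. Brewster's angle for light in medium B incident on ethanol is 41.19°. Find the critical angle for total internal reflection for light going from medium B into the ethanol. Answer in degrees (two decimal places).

θ_c ≈ 61.06°

n₂/n₁ = tan 41.19° = 0.8751; the critical angle satisfies sin θ_c = n₂/n₁.
θ_c = arcsin(0.8751) = 61.06°.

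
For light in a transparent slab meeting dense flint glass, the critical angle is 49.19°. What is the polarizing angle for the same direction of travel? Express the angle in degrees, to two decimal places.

θ_B ≈ 37.12°

At the critical angle sin θ_c = n₂/n₁, giving n₂/n₁ = sin 49.19° = 0.7569.
Then tan θ_B = n₂/n₁ = 0.7569, so θ_B = arctan 0.7569 = 37.12°.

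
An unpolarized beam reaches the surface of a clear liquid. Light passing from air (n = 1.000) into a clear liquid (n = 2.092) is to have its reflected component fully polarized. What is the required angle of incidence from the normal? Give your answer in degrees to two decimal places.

θ_B ≈ 64.45°

tan θ_B = n₂/n₁ = 2.092/1.000 = 2.0920.
θ_B = arctan(2.0920) = 64.45°.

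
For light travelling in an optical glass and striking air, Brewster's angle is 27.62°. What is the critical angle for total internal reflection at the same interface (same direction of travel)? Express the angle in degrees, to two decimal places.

θ_c ≈ 31.55°

From Brewster, n₂/n₁ = tan θ_B = tan 27.62° = 0.5232.
Then sin θ_c = n₂/n₁ = 0.5232, so θ_c = arcsin 0.5232 = 31.55°.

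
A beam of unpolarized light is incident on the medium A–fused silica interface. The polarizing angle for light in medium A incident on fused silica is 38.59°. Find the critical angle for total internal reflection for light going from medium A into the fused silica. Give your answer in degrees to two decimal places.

θ_c ≈ 52.94°

From Brewster, n₂/n₁ = tan θ_B = tan 38.59° = 0.7980.
Then sin θ_c = n₂/n₁ = 0.7980, so θ_c = arcsin 0.7980 = 52.94°.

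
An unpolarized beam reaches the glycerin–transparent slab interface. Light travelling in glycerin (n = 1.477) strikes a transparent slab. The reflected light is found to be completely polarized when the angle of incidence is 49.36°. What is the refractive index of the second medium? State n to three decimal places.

At the Brewster angle, tan θ_B = n₂/n₁ with n₁ on the incident side (glycerin) and n₂ on the transmitted side (a transparent slab).
n₂ = n₁ tan θ_B = 1.477 × tan 49.36° = 1.721.

n ≈ 1.721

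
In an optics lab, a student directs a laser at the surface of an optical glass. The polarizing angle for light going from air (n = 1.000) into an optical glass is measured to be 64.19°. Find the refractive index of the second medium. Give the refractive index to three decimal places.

n ≈ 2.068

Full polarization of the reflected beam means tan θ_B = n₂/n₁, where n₁ is the incident medium (air).
n₂ = n₁ tan θ_B = 1.000 × tan 64.19° = 2.068.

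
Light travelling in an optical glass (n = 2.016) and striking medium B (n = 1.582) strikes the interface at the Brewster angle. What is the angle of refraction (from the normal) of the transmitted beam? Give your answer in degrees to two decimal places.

θ_t ≈ 51.88°

First find Brewster's angle: tan θ_B = 1.582/2.016 = 0.7847, giving θ_B = 38.12°.
Since θ_B + θ_t = 90° at Brewster incidence, θ_t = 90° − 38.12° = 51.88°.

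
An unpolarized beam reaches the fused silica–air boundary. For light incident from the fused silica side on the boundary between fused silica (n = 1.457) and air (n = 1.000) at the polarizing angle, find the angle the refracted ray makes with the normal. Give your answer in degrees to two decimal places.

θ_t ≈ 55.54°

θ_B = arctan(n₂/n₁) = arctan(1.000/1.457) = 34.46°.
At Brewster's angle the reflected and refracted rays are perpendicular, so θ_t = 90° − θ_B = 90° − 34.46° = 55.54°.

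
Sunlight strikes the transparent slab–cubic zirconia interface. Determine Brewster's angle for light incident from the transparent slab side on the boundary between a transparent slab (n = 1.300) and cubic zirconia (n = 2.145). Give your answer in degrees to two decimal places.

θ_B ≈ 58.78°

Brewster's condition: tan θ_B = n₂/n₁ = 2.145/1.300 = 1.6500.
θ_B = arctan(1.6500) = 58.78°.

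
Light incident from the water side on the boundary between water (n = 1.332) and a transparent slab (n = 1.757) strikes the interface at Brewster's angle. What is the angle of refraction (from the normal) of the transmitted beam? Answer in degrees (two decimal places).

First find Brewster's angle: tan θ_B = 1.757/1.332 = 1.3191, giving θ_B = 52.83°.
Since θ_B + θ_t = 90° at Brewster incidence, θ_t = 90° − 52.83° = 37.17°.

θ_t ≈ 37.17°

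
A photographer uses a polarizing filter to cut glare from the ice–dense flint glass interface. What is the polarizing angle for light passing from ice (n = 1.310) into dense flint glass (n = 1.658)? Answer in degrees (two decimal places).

θ_B ≈ 51.69°

The reflected p-component vanishes when tan θ_B = n₂/n₁.
Brewster's condition: tan θ_B = n₂/n₁ = 1.658/1.310 = 1.2656. Taking the arctangent, θ_B = 51.69°.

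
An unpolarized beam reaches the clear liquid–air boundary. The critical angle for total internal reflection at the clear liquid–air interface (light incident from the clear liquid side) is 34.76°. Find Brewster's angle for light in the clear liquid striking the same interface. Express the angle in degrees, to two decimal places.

At the critical angle sin θ_c = n₂/n₁, giving n₂/n₁ = sin 34.76° = 0.5701.
Then tan θ_B = n₂/n₁ = 0.5701, so θ_B = arctan 0.5701 = 29.69°.

θ_B ≈ 29.69°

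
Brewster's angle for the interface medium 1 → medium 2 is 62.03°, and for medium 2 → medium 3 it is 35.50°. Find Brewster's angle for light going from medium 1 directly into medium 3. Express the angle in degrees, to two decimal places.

tan θ_B(1→2) = n₂/n₁ = tan 62.03° = 1.8831.
tan θ_B(2→3) = n₃/n₂ = tan 35.50° = 0.7133.
n₃/n₁ = 1.3432. Then tan θ_B(1→3) = n₃/n₁, so θ_B(1→3) = arctan(1.3432) = 53.33°.

θ_B ≈ 53.33°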